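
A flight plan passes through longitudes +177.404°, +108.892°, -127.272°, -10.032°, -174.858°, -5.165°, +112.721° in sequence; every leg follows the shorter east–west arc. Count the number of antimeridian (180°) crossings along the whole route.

1

Leg 1: +177.404° → +108.892°, shortest Δλ = -68.512° (west) — does not cross 180°.
Leg 2: +108.892° → -127.272°, shortest Δλ = 123.836° (east) — crosses 180°.
Leg 3: -127.272° → -10.032°, shortest Δλ = 117.24° (east) — does not cross 180°.
Leg 4: -10.032° → -174.858°, shortest Δλ = -164.826° (west) — does not cross 180°.
Leg 5: -174.858° → -5.165°, shortest Δλ = 169.693° (east) — does not cross 180°.
Leg 6: -5.165° → +112.721°, shortest Δλ = 117.886° (east) — does not cross 180°.
Total crossings: 1.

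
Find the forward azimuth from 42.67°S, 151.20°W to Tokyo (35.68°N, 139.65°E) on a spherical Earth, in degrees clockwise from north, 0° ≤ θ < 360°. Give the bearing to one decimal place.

Δλ = 139.65 − -151.20 = 290.85°; wrapped into (−180°, 180°]: -69.15°.
θ = atan2( sin Δλ · cos φ₂ , cos φ₁ · sin φ₂ − sin φ₁ · cos φ₂ · cos Δλ )
  = atan2(-0.75909, 0.62480) = -50.543° → normalised to [0°, 360°): 309.457°.

309.5°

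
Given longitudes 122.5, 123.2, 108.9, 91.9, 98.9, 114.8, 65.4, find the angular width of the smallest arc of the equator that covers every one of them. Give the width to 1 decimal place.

Sort the longitudes: +65.4°, +91.9°, +98.9°, +108.9°, +114.8°, +122.5°, +123.2°.
Eastward gaps between consecutive values (wrapping around): 26.5°, 7.0°, 10.0°, 5.9°, 7.7°, 0.7°, 302.2°.
Largest gap = 302.2° ⇒ minimal covering band is its complement: 360° − 302.2° = 57.8°.
Band runs from +65.4° eastward to +123.2°.

57.8°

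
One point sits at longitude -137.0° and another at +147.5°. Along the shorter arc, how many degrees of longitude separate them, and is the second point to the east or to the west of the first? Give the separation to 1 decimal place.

Raw difference: 147.5 − -137.0 = 284.5°.
Normalise into (−180°, 180°]: 284.5° − 360° = -75.5°.
Negative ⇒ the second point lies to the west; separation 75.5°.

75.5° west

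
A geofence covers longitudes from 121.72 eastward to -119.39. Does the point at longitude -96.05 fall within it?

Band width going east from +121.72° to -119.39°: ((-119.39 − 121.72) mod 360) = 118.89°.
Offset of -96.05° east of the west edge: ((-96.05 − 121.72) mod 360) = 142.23°.
142.23° > 118.89° ⇒ outside.

No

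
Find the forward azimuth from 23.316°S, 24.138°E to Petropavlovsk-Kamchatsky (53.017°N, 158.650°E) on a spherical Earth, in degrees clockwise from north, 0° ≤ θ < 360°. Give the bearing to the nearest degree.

37°

Δλ = 158.650 − 24.138 = 134.512°.
θ = atan2( sin Δλ · cos φ₂ , cos φ₁ · sin φ₂ − sin φ₁ · cos φ₂ · cos Δλ )
  = atan2(0.42899, 0.56665) = 37.128° → normalised to [0°, 360°): 37.128°.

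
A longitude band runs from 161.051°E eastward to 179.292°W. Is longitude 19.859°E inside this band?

No

Band width going east from +161.051° to -179.292°: ((-179.292 − 161.051) mod 360) = 19.657°.
Offset of +19.859° east of the west edge: ((19.859 − 161.051) mod 360) = 218.808°.
218.808° > 19.657° ⇒ outside.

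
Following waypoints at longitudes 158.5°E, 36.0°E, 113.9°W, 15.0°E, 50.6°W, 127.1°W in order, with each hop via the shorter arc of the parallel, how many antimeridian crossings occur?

Leg 1: +158.5° → +36.0°, shortest Δλ = -122.5° (west) — does not cross 180°.
Leg 2: +36.0° → -113.9°, shortest Δλ = -149.9° (west) — does not cross 180°.
Leg 3: -113.9° → +15.0°, shortest Δλ = 128.9° (east) — does not cross 180°.
Leg 4: +15.0° → -50.6°, shortest Δλ = -65.6° (west) — does not cross 180°.
Leg 5: -50.6° → -127.1°, shortest Δλ = -76.5° (west) — does not cross 180°.
Total crossings: 0.

0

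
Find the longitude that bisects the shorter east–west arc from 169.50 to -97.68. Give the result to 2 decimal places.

-144.09°

Signed shortest Δλ from +169.50° to -97.68° is +92.82°.
Midpoint longitude = +169.50° + (+92.82°)/2 = +169.50° + 46.41° = +215.91°.
Normalise into (−180°, 180°]: -144.09°.
(The naïve average (+169.50 + -97.68)/2 = 35.91° is on the wrong side of the globe.)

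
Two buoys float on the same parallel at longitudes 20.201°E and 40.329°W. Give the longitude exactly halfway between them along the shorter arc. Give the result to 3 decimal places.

Signed shortest Δλ from +20.201° to -40.329° is -60.530°.
Midpoint longitude = +20.201° + (-60.530°)/2 = +20.201° − 30.265° = -10.064°.

10.064°W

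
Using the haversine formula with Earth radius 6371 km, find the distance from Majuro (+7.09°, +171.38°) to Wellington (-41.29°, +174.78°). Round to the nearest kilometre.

5391 km

Δλ = 174.78 − 171.38 = 3.40°.
Δφ = -41.29 − 7.09 = -48.38°.
a = sin²(Δφ/2) + cos φ₁ · cos φ₂ · sin²(Δλ/2) = 0.168563.
c = 2·atan2(√a, √(1−a)) = 0.84614 rad → d = 6371·c ≈ 5390.79 km.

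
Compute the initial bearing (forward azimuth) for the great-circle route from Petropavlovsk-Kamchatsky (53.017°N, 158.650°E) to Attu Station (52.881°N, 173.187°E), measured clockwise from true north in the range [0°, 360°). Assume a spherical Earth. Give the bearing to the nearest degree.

Δλ = 173.187 − 158.650 = 14.537°.
θ = atan2( sin Δλ · cos φ₂ , cos φ₁ · sin φ₂ − sin φ₁ · cos φ₂ · cos Δλ )
  = atan2(0.15147, 0.01306) = 85.072° → normalised to [0°, 360°): 85.072°.

85°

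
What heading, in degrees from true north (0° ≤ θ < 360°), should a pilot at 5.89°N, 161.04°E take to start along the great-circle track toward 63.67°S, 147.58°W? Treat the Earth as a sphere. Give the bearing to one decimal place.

159.4°

Δλ = -147.58 − 161.04 = -308.62°; wrapped into (−180°, 180°]: 51.38°.
θ = atan2( sin Δλ · cos φ₂ , cos φ₁ · sin φ₂ − sin φ₁ · cos φ₂ · cos Δλ )
  = atan2(0.34654, -0.91993) = 159.359° → normalised to [0°, 360°): 159.359°.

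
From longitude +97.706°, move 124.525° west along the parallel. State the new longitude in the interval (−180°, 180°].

Start at +97.706°; shift −124.525° → -26.819°.
-26.819° already lies in (−180°, 180°].

-26.819°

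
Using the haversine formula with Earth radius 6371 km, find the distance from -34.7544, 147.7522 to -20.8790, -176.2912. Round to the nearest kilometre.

3831 km

Δλ = -176.2912 − 147.7522 = -324.0434°; wrapped into (−180°, 180°]: 35.9566°.
Δφ = -20.8790 − -34.7544 = 13.8754°.
a = sin²(Δφ/2) + cos φ₁ · cos φ₂ · sin²(Δλ/2) = 0.087724.
c = 2·atan2(√a, √(1−a)) = 0.60139 rad → d = 6371·c ≈ 3831.43 km.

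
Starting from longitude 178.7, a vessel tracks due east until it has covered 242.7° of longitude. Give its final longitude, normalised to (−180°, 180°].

+61.4°

Start at +178.7°; shift +242.7° → +421.4°.
+421.4° lies outside (−180°, 180°]; subtract 360° → +61.4°.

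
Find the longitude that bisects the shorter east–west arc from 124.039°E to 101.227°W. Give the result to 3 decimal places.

Signed shortest Δλ from +124.039° to -101.227° is +134.734°.
Midpoint longitude = +124.039° + (+134.734°)/2 = +124.039° + 67.367° = +191.406°.
Normalise into (−180°, 180°]: -168.594°.
(The naïve average (+124.039 + -101.227)/2 = 11.406° is on the wrong side of the globe.)

168.594°W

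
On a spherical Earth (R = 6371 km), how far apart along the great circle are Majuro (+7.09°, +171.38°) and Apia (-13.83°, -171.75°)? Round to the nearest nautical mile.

1609 nmi

Δλ = -171.75 − 171.38 = -343.13°; wrapped into (−180°, 180°]: 16.87°.
Δφ = -13.83 − 7.09 = -20.92°.
a = sin²(Δφ/2) + cos φ₁ · cos φ₂ · sin²(Δλ/2) = 0.053694.
c = 2·atan2(√a, √(1−a)) = 0.46769 rad → d = 6371·c ≈ 2979.64 km ≈ 1608.88 nmi.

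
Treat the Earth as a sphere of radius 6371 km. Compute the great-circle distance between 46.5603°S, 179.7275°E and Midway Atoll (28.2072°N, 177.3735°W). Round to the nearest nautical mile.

4492 nmi

Δλ = -177.3735 − 179.7275 = -357.1010°; wrapped into (−180°, 180°]: 2.8990°.
Δφ = 28.2072 − -46.5603 = 74.7675°.
a = sin²(Δφ/2) + cos φ₁ · cos φ₂ · sin²(Δλ/2) = 0.369019.
c = 2·atan2(√a, √(1−a)) = 1.30574 rad → d = 6371·c ≈ 8318.89 km ≈ 4491.84 nmi.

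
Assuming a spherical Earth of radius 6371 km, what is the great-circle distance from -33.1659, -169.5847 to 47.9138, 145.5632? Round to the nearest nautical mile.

Δλ = 145.5632 − -169.5847 = 315.1479°; wrapped into (−180°, 180°]: -44.8521°.
Δφ = 47.9138 − -33.1659 = 81.0797°.
a = sin²(Δφ/2) + cos φ₁ · cos φ₂ · sin²(Δλ/2) = 0.504123.
c = 2·atan2(√a, √(1−a)) = 1.57904 rad → d = 6371·c ≈ 10060.08 km ≈ 5432.01 nmi.

5432 nmi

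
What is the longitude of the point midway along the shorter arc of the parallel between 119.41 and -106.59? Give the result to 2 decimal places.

Signed shortest Δλ from +119.41° to -106.59° is +134.00°.
Midpoint longitude = +119.41° + (+134.00°)/2 = +119.41° + 67.00° = +186.41°.
Normalise into (−180°, 180°]: -173.59°.
(The naïve average (+119.41 + -106.59)/2 = 6.41° is on the wrong side of the globe.)

-173.59°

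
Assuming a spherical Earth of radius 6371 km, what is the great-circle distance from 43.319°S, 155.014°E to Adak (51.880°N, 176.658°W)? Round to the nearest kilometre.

Δλ = -176.658 − 155.014 = -331.672°; wrapped into (−180°, 180°]: 28.328°.
Δφ = 51.880 − -43.319 = 95.199°.
a = sin²(Δφ/2) + cos φ₁ · cos φ₂ · sin²(Δλ/2) = 0.572200.
c = 2·atan2(√a, √(1−a)) = 1.71570 rad → d = 6371·c ≈ 10930.74 km.

10931 km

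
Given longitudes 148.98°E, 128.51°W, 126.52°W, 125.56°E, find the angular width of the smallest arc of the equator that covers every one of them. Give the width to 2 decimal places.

Sort the longitudes: -128.51°, -126.52°, +125.56°, +148.98°.
Eastward gaps between consecutive values (wrapping around): 1.99°, 252.08°, 23.42°, 82.51°.
Largest gap = 252.08° ⇒ minimal covering band is its complement: 360° − 252.08° = 107.92°.
Band runs from +125.56° eastward to -126.52°, crossing the antimeridian.

107.92°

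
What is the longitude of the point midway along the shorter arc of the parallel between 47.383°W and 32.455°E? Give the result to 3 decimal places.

7.464°W

Signed shortest Δλ from -47.383° to +32.455° is +79.838°.
Midpoint longitude = -47.383° + (+79.838°)/2 = -47.383° + 39.919° = -7.464°.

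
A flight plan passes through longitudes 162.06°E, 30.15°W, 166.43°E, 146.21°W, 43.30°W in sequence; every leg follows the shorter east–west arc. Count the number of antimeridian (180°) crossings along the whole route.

Leg 1: +162.06° → -30.15°, shortest Δλ = 167.79° (east) — crosses 180°.
Leg 2: -30.15° → +166.43°, shortest Δλ = -163.42° (west) — crosses 180°.
Leg 3: +166.43° → -146.21°, shortest Δλ = 47.36° (east) — crosses 180°.
Leg 4: -146.21° → -43.30°, shortest Δλ = 102.91° (east) — does not cross 180°.
Total crossings: 3.

3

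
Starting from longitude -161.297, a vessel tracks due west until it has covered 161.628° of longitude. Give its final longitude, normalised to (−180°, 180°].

+37.075°

Start at -161.297°; shift −161.628° → -322.925°.
-322.925° lies outside (−180°, 180°]; add 360° → +37.075°.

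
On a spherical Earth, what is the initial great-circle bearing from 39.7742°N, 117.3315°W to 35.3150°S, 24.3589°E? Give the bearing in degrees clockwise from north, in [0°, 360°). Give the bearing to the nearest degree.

Δλ = 24.3589 − -117.3315 = 141.6904°.
θ = atan2( sin Δλ · cos φ₂ , cos φ₁ · sin φ₂ − sin φ₁ · cos φ₂ · cos Δλ )
  = atan2(0.50584, -0.03466) = 93.920° → normalised to [0°, 360°): 93.920°.

94°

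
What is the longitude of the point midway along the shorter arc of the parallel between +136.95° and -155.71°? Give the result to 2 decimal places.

Signed shortest Δλ from +136.95° to -155.71° is +67.34°.
Midpoint longitude = +136.95° + (+67.34°)/2 = +136.95° + 33.67° = +170.62°.
(The naïve average (+136.95 + -155.71)/2 = -9.38° is on the wrong side of the globe.)

+170.62°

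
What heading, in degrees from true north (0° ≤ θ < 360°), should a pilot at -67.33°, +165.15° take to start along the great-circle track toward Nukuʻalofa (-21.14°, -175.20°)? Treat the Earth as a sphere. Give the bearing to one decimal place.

25.0°

Δλ = -175.20 − 165.15 = -340.35°; wrapped into (−180°, 180°]: 19.65°.
θ = atan2( sin Δλ · cos φ₂ , cos φ₁ · sin φ₂ − sin φ₁ · cos φ₂ · cos Δλ )
  = atan2(0.31364, 0.67152) = 25.036° → normalised to [0°, 360°): 25.036°.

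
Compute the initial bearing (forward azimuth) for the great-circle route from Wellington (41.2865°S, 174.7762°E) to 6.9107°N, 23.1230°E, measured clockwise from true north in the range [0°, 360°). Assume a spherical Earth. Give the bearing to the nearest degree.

224°

Δλ = 23.1230 − 174.7762 = -151.6532°.
θ = atan2( sin Δλ · cos φ₂ , cos φ₁ · sin φ₂ − sin φ₁ · cos φ₂ · cos Δλ )
  = atan2(-0.47136, -0.48607) = -135.881° → normalised to [0°, 360°): 224.119°.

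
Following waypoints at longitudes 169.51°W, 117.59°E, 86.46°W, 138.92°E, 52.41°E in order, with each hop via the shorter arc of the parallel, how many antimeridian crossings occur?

Leg 1: -169.51° → +117.59°, shortest Δλ = -72.9° (west) — crosses 180°.
Leg 2: +117.59° → -86.46°, shortest Δλ = 155.95° (east) — crosses 180°.
Leg 3: -86.46° → +138.92°, shortest Δλ = -134.62° (west) — crosses 180°.
Leg 4: +138.92° → +52.41°, shortest Δλ = -86.51° (west) — does not cross 180°.
Total crossings: 3.

3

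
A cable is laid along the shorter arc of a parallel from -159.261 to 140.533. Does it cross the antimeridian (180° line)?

Yes

Naïve |140.533 − -159.261| = 299.794° > 180°, so the shorter arc goes the other way round — across 180°.
Signed shortest Δλ = ((140.533 − -159.261 + 180) mod 360) − 180 = -60.206°.
Going west by 60.206° from -159.261° passes through 180° before reaching +140.533°.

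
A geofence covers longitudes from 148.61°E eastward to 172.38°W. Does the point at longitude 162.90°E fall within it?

Yes

Band width going east from +148.61° to -172.38°: ((-172.38 − 148.61) mod 360) = 39.01°.
Offset of +162.90° east of the west edge: ((162.90 − 148.61) mod 360) = 14.29°.
14.29° ≤ 39.01° ⇒ inside.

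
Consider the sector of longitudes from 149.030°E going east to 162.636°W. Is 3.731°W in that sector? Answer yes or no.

Band width going east from +149.030° to -162.636°: ((-162.636 − 149.030) mod 360) = 48.334°.
Offset of -3.731° east of the west edge: ((-3.731 − 149.030) mod 360) = 207.239°.
207.239° > 48.334° ⇒ outside.

No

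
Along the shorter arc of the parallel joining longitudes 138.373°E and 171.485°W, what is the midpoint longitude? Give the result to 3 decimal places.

163.444°E

Signed shortest Δλ from +138.373° to -171.485° is +50.142°.
Midpoint longitude = +138.373° + (+50.142°)/2 = +138.373° + 25.071° = +163.444°.
(The naïve average (+138.373 + -171.485)/2 = -16.556° is on the wrong side of the globe.)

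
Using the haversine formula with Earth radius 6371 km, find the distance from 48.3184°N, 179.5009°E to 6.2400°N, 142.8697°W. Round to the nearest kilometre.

Δλ = -142.8697 − 179.5009 = -322.3706°; wrapped into (−180°, 180°]: 37.6294°.
Δφ = 6.2400 − 48.3184 = -42.0784°.
a = sin²(Δφ/2) + cos φ₁ · cos φ₂ · sin²(Δλ/2) = 0.197643.
c = 2·atan2(√a, √(1−a)) = 0.92139 rad → d = 6371·c ≈ 5870.17 km.

5870 km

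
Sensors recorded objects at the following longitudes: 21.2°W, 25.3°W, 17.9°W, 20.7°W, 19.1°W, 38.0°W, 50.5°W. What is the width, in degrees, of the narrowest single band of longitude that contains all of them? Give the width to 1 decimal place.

Sort the longitudes: -50.5°, -38.0°, -25.3°, -21.2°, -20.7°, -19.1°, -17.9°.
Eastward gaps between consecutive values (wrapping around): 12.5°, 12.7°, 4.1°, 0.5°, 1.6°, 1.2°, 327.4°.
Largest gap = 327.4° ⇒ minimal covering band is its complement: 360° − 327.4° = 32.6°.
Band runs from -50.5° eastward to -17.9°.

32.6°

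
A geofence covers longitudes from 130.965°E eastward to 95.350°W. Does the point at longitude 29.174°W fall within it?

No

Band width going east from +130.965° to -95.350°: ((-95.350 − 130.965) mod 360) = 133.685°.
Offset of -29.174° east of the west edge: ((-29.174 − 130.965) mod 360) = 199.861°.
199.861° > 133.685° ⇒ outside.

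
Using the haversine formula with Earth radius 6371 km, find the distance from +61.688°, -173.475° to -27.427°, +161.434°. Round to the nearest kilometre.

10162 km

Δλ = 161.434 − -173.475 = 334.909°; wrapped into (−180°, 180°]: -25.091°.
Δφ = -27.427 − 61.688 = -89.115°.
a = sin²(Δφ/2) + cos φ₁ · cos φ₂ · sin²(Δλ/2) = 0.512139.
c = 2·atan2(√a, √(1−a)) = 1.59508 rad → d = 6371·c ≈ 10162.24 km.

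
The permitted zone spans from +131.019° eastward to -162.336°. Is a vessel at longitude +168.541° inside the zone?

Band width going east from +131.019° to -162.336°: ((-162.336 − 131.019) mod 360) = 66.645°.
Offset of +168.541° east of the west edge: ((168.541 − 131.019) mod 360) = 37.522°.
37.522° ≤ 66.645° ⇒ inside.

Yes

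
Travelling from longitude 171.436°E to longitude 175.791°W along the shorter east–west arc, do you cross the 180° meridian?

Yes

Naïve |-175.791 − 171.436| = 347.227° > 180°, so the shorter arc goes the other way round — across 180°.
Signed shortest Δλ = ((-175.791 − 171.436 + 180) mod 360) − 180 = 12.773°.
Going east by 12.773° from +171.436° passes through 180° before reaching -175.791°.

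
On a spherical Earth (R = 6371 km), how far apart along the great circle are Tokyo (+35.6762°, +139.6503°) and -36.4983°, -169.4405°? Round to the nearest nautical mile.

5180 nmi

Δλ = -169.4405 − 139.6503 = -309.0908°; wrapped into (−180°, 180°]: 50.9092°.
Δφ = -36.4983 − 35.6762 = -72.1745°.
a = sin²(Δφ/2) + cos φ₁ · cos φ₂ · sin²(Δλ/2) = 0.467567.
c = 2·atan2(√a, √(1−a)) = 1.50588 rad → d = 6371·c ≈ 9593.99 km ≈ 5180.34 nmi.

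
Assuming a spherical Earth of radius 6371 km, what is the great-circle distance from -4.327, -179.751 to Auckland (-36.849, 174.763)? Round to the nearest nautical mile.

Δλ = 174.763 − -179.751 = 354.514°; wrapped into (−180°, 180°]: -5.486°.
Δφ = -36.849 − -4.327 = -32.522°.
a = sin²(Δφ/2) + cos φ₁ · cos φ₂ · sin²(Δλ/2) = 0.080235.
c = 2·atan2(√a, √(1−a)) = 0.57438 rad → d = 6371·c ≈ 3659.36 km ≈ 1975.90 nmi.

1976 nmi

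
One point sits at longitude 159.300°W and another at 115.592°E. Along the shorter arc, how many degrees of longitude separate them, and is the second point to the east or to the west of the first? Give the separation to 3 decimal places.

85.108° west

Raw difference: 115.592 − -159.300 = 274.892°.
Normalise into (−180°, 180°]: 274.892° − 360° = -85.108°.
Negative ⇒ the second point lies to the west; separation 85.108°.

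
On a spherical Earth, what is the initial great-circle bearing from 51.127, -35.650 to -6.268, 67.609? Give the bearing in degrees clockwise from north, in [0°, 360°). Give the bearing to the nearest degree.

Δλ = 67.609 − -35.650 = 103.259°.
θ = atan2( sin Δλ · cos φ₂ , cos φ₁ · sin φ₂ − sin φ₁ · cos φ₂ · cos Δλ )
  = atan2(0.96752, 0.10897) = 83.574° → normalised to [0°, 360°): 83.574°.

84°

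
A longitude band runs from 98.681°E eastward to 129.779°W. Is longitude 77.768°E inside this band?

No

Band width going east from +98.681° to -129.779°: ((-129.779 − 98.681) mod 360) = 131.540°.
Offset of +77.768° east of the west edge: ((77.768 − 98.681) mod 360) = 339.087°.
339.087° > 131.540° ⇒ outside.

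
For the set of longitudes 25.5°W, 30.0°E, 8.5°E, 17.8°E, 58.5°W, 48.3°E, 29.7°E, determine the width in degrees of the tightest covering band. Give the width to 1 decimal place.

Sort the longitudes: -58.5°, -25.5°, +8.5°, +17.8°, +29.7°, +30.0°, +48.3°.
Eastward gaps between consecutive values (wrapping around): 33.0°, 34.0°, 9.3°, 11.9°, 0.3°, 18.3°, 253.2°.
Largest gap = 253.2° ⇒ minimal covering band is its complement: 360° − 253.2° = 106.8°.
Band runs from -58.5° eastward to +48.3°.

106.8°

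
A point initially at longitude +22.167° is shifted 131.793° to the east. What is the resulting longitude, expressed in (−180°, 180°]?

+153.960°

Start at +22.167°; shift +131.793° → +153.960°.
+153.960° already lies in (−180°, 180°].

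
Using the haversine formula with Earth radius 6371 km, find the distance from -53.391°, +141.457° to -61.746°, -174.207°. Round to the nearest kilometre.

Δλ = -174.207 − 141.457 = -315.664°; wrapped into (−180°, 180°]: 44.336°.
Δφ = -61.746 − -53.391 = -8.355°.
a = sin²(Δφ/2) + cos φ₁ · cos φ₂ · sin²(Δλ/2) = 0.045499.
c = 2·atan2(√a, √(1−a)) = 0.42991 rad → d = 6371·c ≈ 2738.97 km.

2739 km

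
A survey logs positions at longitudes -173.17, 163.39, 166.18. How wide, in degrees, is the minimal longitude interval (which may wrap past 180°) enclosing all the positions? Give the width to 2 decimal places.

23.44°

Sort the longitudes: -173.17°, +163.39°, +166.18°.
Eastward gaps between consecutive values (wrapping around): 336.56°, 2.79°, 20.65°.
Largest gap = 336.56° ⇒ minimal covering band is its complement: 360° − 336.56° = 23.44°.
Band runs from +163.39° eastward to -173.17°, crossing the antimeridian.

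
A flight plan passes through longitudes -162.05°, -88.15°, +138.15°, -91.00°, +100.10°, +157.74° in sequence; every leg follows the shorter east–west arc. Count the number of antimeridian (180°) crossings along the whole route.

Leg 1: -162.05° → -88.15°, shortest Δλ = 73.9° (east) — does not cross 180°.
Leg 2: -88.15° → +138.15°, shortest Δλ = -133.7° (west) — crosses 180°.
Leg 3: +138.15° → -91.00°, shortest Δλ = 130.85° (east) — crosses 180°.
Leg 4: -91.00° → +100.10°, shortest Δλ = -168.9° (west) — crosses 180°.
Leg 5: +100.10° → +157.74°, shortest Δλ = 57.64° (east) — does not cross 180°.
Total crossings: 3.

3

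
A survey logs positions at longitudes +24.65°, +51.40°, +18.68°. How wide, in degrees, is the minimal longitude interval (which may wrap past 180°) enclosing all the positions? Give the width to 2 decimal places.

32.72°

Sort the longitudes: +18.68°, +24.65°, +51.40°.
Eastward gaps between consecutive values (wrapping around): 5.97°, 26.75°, 327.28°.
Largest gap = 327.28° ⇒ minimal covering band is its complement: 360° − 327.28° = 32.72°.
Band runs from +18.68° eastward to +51.40°.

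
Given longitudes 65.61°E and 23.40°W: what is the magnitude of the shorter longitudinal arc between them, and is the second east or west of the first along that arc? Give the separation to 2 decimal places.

89.01° west

Raw difference: -23.40 − 65.61 = -89.01°.
Normalise into (−180°, 180°]: -89.01° stays -89.01°.
Negative ⇒ the second point lies to the west; separation 89.01°.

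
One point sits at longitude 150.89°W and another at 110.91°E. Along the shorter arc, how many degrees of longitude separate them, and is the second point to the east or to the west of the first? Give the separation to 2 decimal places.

98.20° west

Raw difference: 110.91 − -150.89 = 261.8°.
Normalise into (−180°, 180°]: 261.8° − 360° = -98.2°.
Negative ⇒ the second point lies to the west; separation 98.20°.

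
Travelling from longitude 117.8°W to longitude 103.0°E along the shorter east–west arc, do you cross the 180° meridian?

Yes

Naïve |103.0 − -117.8| = 220.8° > 180°, so the shorter arc goes the other way round — across 180°.
Signed shortest Δλ = ((103.0 − -117.8 + 180) mod 360) − 180 = -139.2°.
Going west by 139.2° from -117.8° passes through 180° before reaching +103.0°.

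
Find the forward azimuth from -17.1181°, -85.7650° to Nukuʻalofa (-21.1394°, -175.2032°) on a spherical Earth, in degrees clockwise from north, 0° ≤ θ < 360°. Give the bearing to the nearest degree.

Δλ = -175.2032 − -85.7650 = -89.4382°.
θ = atan2( sin Δλ · cos φ₂ , cos φ₁ · sin φ₂ − sin φ₁ · cos φ₂ · cos Δλ )
  = atan2(-0.93266, -0.34197) = -110.136° → normalised to [0°, 360°): 249.864°.

250°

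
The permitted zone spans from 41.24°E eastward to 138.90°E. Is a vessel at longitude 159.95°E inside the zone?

No

Band width going east from +41.24° to +138.90°: ((138.90 − 41.24) mod 360) = 97.66°.
Offset of +159.95° east of the west edge: ((159.95 − 41.24) mod 360) = 118.71°.
118.71° > 97.66° ⇒ outside.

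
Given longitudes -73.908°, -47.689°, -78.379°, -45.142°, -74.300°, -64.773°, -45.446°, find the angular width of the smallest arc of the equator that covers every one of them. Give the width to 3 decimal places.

Sort the longitudes: -78.379°, -74.300°, -73.908°, -64.773°, -47.689°, -45.446°, -45.142°.
Eastward gaps between consecutive values (wrapping around): 4.079°, 0.392°, 9.135°, 17.084°, 2.243°, 0.304°, 326.763°.
Largest gap = 326.763° ⇒ minimal covering band is its complement: 360° − 326.763° = 33.237°.
Band runs from -78.379° eastward to -45.142°.

33.237°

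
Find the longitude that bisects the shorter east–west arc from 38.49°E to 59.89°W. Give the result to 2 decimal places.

10.70°W

Signed shortest Δλ from +38.49° to -59.89° is -98.38°.
Midpoint longitude = +38.49° + (-98.38°)/2 = +38.49° − 49.19° = -10.70°.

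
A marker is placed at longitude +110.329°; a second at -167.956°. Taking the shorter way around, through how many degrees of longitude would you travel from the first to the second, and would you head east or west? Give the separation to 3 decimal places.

81.715° east

Raw difference: -167.956 − 110.329 = -278.285°.
Normalise into (−180°, 180°]: -278.285° + 360° = 81.715°.
Positive ⇒ the second point lies to the east; separation 81.715°.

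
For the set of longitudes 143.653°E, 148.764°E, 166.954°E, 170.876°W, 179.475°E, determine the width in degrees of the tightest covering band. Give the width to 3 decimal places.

45.471°

Sort the longitudes: -170.876°, +143.653°, +148.764°, +166.954°, +179.475°.
Eastward gaps between consecutive values (wrapping around): 314.529°, 5.111°, 18.190°, 12.521°, 9.649°.
Largest gap = 314.529° ⇒ minimal covering band is its complement: 360° − 314.529° = 45.471°.
Band runs from +143.653° eastward to -170.876°, crossing the antimeridian.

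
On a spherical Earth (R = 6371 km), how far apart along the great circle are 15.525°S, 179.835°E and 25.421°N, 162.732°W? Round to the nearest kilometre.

4929 km

Δλ = -162.732 − 179.835 = -342.567°; wrapped into (−180°, 180°]: 17.433°.
Δφ = 25.421 − -15.525 = 40.946°.
a = sin²(Δφ/2) + cos φ₁ · cos φ₂ · sin²(Δλ/2) = 0.142322.
c = 2·atan2(√a, √(1−a)) = 0.77366 rad → d = 6371·c ≈ 4929.00 km.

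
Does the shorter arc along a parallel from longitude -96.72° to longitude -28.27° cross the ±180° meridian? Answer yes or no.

Signed shortest Δλ = ((-28.27 − -96.72 + 180) mod 360) − 180 = 68.45°.
Going east by 68.45° from -96.72° reaches -28.27° without touching 180°.

No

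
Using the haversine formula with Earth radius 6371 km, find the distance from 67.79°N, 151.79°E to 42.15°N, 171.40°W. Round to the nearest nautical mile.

Δλ = -171.40 − 151.79 = -323.19°; wrapped into (−180°, 180°]: 36.81°.
Δφ = 42.15 − 67.79 = -25.64°.
a = sin²(Δφ/2) + cos φ₁ · cos φ₂ · sin²(Δλ/2) = 0.077172.
c = 2·atan2(√a, √(1−a)) = 0.56300 rad → d = 6371·c ≈ 3586.88 km ≈ 1936.76 nmi.

1937 nmi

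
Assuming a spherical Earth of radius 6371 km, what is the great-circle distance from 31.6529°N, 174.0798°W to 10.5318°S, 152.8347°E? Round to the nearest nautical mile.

Δλ = 152.8347 − -174.0798 = 326.9145°; wrapped into (−180°, 180°]: -33.0855°.
Δφ = -10.5318 − 31.6529 = -42.1847°.
a = sin²(Δφ/2) + cos φ₁ · cos φ₂ · sin²(Δλ/2) = 0.197357.
c = 2·atan2(√a, √(1−a)) = 0.92067 rad → d = 6371·c ≈ 5865.60 km ≈ 3167.17 nmi.

3167 nmi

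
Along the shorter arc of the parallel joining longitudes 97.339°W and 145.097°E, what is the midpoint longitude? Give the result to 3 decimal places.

Signed shortest Δλ from -97.339° to +145.097° is -117.564°.
Midpoint longitude = -97.339° + (-117.564°)/2 = -97.339° − 58.782° = -156.121°.
(The naïve average (-97.339 + +145.097)/2 = 23.879° is on the wrong side of the globe.)

156.121°W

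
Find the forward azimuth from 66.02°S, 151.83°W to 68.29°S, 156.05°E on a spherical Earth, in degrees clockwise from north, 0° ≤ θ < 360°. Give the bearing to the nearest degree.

240°

Δλ = 156.05 − -151.83 = 307.88°; wrapped into (−180°, 180°]: -52.12°.
θ = atan2( sin Δλ · cos φ₂ , cos φ₁ · sin φ₂ − sin φ₁ · cos φ₂ · cos Δλ )
  = atan2(-0.29197, -0.17007) = -120.220° → normalised to [0°, 360°): 239.780°.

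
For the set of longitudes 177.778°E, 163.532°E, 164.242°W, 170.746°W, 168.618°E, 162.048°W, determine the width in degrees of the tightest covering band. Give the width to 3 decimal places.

34.420°

Sort the longitudes: -170.746°, -164.242°, -162.048°, +163.532°, +168.618°, +177.778°.
Eastward gaps between consecutive values (wrapping around): 6.504°, 2.194°, 325.580°, 5.086°, 9.160°, 11.476°.
Largest gap = 325.580° ⇒ minimal covering band is its complement: 360° − 325.580° = 34.420°.
Band runs from +163.532° eastward to -162.048°, crossing the antimeridian.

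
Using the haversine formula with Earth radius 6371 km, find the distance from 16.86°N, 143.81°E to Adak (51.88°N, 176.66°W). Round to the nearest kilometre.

5210 km

Δλ = -176.66 − 143.81 = -320.47°; wrapped into (−180°, 180°]: 39.53°.
Δφ = 51.88 − 16.86 = 35.02°.
a = sin²(Δφ/2) + cos φ₁ · cos φ₂ · sin²(Δλ/2) = 0.158082.
c = 2·atan2(√a, √(1−a)) = 0.81779 rad → d = 6371·c ≈ 5210.13 km.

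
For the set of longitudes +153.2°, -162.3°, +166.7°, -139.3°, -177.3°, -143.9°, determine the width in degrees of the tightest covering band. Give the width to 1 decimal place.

67.5°

Sort the longitudes: -177.3°, -162.3°, -143.9°, -139.3°, +153.2°, +166.7°.
Eastward gaps between consecutive values (wrapping around): 15.0°, 18.4°, 4.6°, 292.5°, 13.5°, 16.0°.
Largest gap = 292.5° ⇒ minimal covering band is its complement: 360° − 292.5° = 67.5°.
Band runs from +153.2° eastward to -139.3°, crossing the antimeridian.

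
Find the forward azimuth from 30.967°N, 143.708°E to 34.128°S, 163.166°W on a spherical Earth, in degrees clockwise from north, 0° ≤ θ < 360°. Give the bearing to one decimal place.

138.0°

Δλ = -163.166 − 143.708 = -306.874°; wrapped into (−180°, 180°]: 53.126°.
θ = atan2( sin Δλ · cos φ₂ , cos φ₁ · sin φ₂ − sin φ₁ · cos φ₂ · cos Δλ )
  = atan2(0.66219, -0.73666) = 138.047° → normalised to [0°, 360°): 138.047°.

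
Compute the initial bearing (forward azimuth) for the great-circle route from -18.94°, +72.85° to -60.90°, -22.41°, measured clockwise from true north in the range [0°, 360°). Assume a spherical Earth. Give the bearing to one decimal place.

209.9°

Δλ = -22.41 − 72.85 = -95.26°.
θ = atan2( sin Δλ · cos φ₂ , cos φ₁ · sin φ₂ − sin φ₁ · cos φ₂ · cos Δλ )
  = atan2(-0.48429, -0.84094) = -150.063° → normalised to [0°, 360°): 209.937°.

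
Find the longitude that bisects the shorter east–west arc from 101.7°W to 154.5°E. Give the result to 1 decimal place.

Signed shortest Δλ from -101.7° to +154.5° is -103.8°.
Midpoint longitude = -101.7° + (-103.8°)/2 = -101.7° − 51.9° = -153.6°.
(The naïve average (-101.7 + +154.5)/2 = 26.4° is on the wrong side of the globe.)

153.6°W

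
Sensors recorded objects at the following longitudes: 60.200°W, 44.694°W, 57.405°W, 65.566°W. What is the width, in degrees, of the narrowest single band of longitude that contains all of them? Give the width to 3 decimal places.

Sort the longitudes: -65.566°, -60.200°, -57.405°, -44.694°.
Eastward gaps between consecutive values (wrapping around): 5.366°, 2.795°, 12.711°, 339.128°.
Largest gap = 339.128° ⇒ minimal covering band is its complement: 360° − 339.128° = 20.872°.
Band runs from -65.566° eastward to -44.694°.

20.872°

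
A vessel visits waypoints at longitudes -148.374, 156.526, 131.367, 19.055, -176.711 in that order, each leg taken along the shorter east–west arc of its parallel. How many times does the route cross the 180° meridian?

Leg 1: -148.374° → +156.526°, shortest Δλ = -55.1° (west) — crosses 180°.
Leg 2: +156.526° → +131.367°, shortest Δλ = -25.159° (west) — does not cross 180°.
Leg 3: +131.367° → +19.055°, shortest Δλ = -112.312° (west) — does not cross 180°.
Leg 4: +19.055° → -176.711°, shortest Δλ = 164.234° (east) — crosses 180°.
Total crossings: 2.

2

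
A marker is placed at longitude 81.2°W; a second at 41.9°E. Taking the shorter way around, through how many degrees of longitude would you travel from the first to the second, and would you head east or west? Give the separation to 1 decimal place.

123.1° east

Raw difference: 41.9 − -81.2 = 123.1°.
Normalise into (−180°, 180°]: 123.1° stays 123.1°.
Positive ⇒ the second point lies to the east; separation 123.1°.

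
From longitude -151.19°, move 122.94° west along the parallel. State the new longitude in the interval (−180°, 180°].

+85.87°

Start at -151.19°; shift −122.94° → -274.13°.
-274.13° lies outside (−180°, 180°]; add 360° → +85.87°.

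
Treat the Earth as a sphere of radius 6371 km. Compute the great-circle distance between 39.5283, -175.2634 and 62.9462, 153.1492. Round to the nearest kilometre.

Δλ = 153.1492 − -175.2634 = 328.4126°; wrapped into (−180°, 180°]: -31.5874°.
Δφ = 62.9462 − 39.5283 = 23.4179°.
a = sin²(Δφ/2) + cos φ₁ · cos φ₂ · sin²(Δλ/2) = 0.067173.
c = 2·atan2(√a, √(1−a)) = 0.52434 rad → d = 6371·c ≈ 3340.57 km.

3341 km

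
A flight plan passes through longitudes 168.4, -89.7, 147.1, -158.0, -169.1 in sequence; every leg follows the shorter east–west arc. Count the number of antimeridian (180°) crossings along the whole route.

Leg 1: +168.4° → -89.7°, shortest Δλ = 101.9° (east) — crosses 180°.
Leg 2: -89.7° → +147.1°, shortest Δλ = -123.2° (west) — crosses 180°.
Leg 3: +147.1° → -158.0°, shortest Δλ = 54.9° (east) — crosses 180°.
Leg 4: -158.0° → -169.1°, shortest Δλ = -11.1° (west) — does not cross 180°.
Total crossings: 3.

3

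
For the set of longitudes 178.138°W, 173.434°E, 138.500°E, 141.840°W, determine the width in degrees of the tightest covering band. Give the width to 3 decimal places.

Sort the longitudes: -178.138°, -141.840°, +138.500°, +173.434°.
Eastward gaps between consecutive values (wrapping around): 36.298°, 280.340°, 34.934°, 8.428°.
Largest gap = 280.340° ⇒ minimal covering band is its complement: 360° − 280.340° = 79.660°.
Band runs from +138.500° eastward to -141.840°, crossing the antimeridian.

79.660°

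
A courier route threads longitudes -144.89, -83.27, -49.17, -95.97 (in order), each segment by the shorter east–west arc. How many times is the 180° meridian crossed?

Leg 1: -144.89° → -83.27°, shortest Δλ = 61.62° (east) — does not cross 180°.
Leg 2: -83.27° → -49.17°, shortest Δλ = 34.1° (east) — does not cross 180°.
Leg 3: -49.17° → -95.97°, shortest Δλ = -46.8° (west) — does not cross 180°.
Total crossings: 0.

0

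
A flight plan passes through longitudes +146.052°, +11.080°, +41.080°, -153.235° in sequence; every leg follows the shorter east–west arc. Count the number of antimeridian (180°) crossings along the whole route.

1

Leg 1: +146.052° → +11.080°, shortest Δλ = -134.972° (west) — does not cross 180°.
Leg 2: +11.080° → +41.080°, shortest Δλ = 30.0° (east) — does not cross 180°.
Leg 3: +41.080° → -153.235°, shortest Δλ = 165.685° (east) — crosses 180°.
Total crossings: 1.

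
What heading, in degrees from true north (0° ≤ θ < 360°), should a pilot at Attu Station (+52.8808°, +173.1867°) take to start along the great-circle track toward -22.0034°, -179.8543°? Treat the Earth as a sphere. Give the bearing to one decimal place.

173.3°

Δλ = -179.8543 − 173.1867 = -353.0410°; wrapped into (−180°, 180°]: 6.9590°.
θ = atan2( sin Δλ · cos φ₂ , cos φ₁ · sin φ₂ − sin φ₁ · cos φ₂ · cos Δλ )
  = atan2(0.11233, -0.95995) = 173.326° → normalised to [0°, 360°): 173.326°.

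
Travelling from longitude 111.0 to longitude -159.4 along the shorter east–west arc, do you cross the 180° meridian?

Yes

Naïve |-159.4 − 111.0| = 270.4° > 180°, so the shorter arc goes the other way round — across 180°.
Signed shortest Δλ = ((-159.4 − 111.0 + 180) mod 360) − 180 = 89.6°.
Going east by 89.6° from +111.0° passes through 180° before reaching -159.4°.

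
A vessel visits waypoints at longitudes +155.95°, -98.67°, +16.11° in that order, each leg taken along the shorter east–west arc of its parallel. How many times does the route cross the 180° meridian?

1

Leg 1: +155.95° → -98.67°, shortest Δλ = 105.38° (east) — crosses 180°.
Leg 2: -98.67° → +16.11°, shortest Δλ = 114.78° (east) — does not cross 180°.
Total crossings: 1.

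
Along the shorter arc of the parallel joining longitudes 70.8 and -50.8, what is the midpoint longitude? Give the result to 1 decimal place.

Signed shortest Δλ from +70.8° to -50.8° is -121.6°.
Midpoint longitude = +70.8° + (-121.6°)/2 = +70.8° − 60.8° = +10.0°.

+10.0°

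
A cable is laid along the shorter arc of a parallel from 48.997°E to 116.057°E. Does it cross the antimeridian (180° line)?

Signed shortest Δλ = ((116.057 − 48.997 + 180) mod 360) − 180 = 67.06°.
Going east by 67.06° from +48.997° reaches +116.057° without touching 180°.

No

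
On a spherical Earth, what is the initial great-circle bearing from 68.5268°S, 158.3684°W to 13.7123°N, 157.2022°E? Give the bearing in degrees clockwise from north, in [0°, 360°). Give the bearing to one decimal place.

Δλ = 157.2022 − -158.3684 = 315.5706°; wrapped into (−180°, 180°]: -44.4294°.
θ = atan2( sin Δλ · cos φ₂ , cos φ₁ · sin φ₂ − sin φ₁ · cos φ₂ · cos Δλ )
  = atan2(-0.68008, 0.73238) = -42.879° → normalised to [0°, 360°): 317.121°.

317.1°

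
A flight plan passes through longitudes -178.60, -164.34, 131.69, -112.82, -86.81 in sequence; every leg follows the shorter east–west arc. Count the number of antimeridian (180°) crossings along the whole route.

Leg 1: -178.60° → -164.34°, shortest Δλ = 14.26° (east) — does not cross 180°.
Leg 2: -164.34° → +131.69°, shortest Δλ = -63.97° (west) — crosses 180°.
Leg 3: +131.69° → -112.82°, shortest Δλ = 115.49° (east) — crosses 180°.
Leg 4: -112.82° → -86.81°, shortest Δλ = 26.01° (east) — does not cross 180°.
Total crossings: 2.

2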